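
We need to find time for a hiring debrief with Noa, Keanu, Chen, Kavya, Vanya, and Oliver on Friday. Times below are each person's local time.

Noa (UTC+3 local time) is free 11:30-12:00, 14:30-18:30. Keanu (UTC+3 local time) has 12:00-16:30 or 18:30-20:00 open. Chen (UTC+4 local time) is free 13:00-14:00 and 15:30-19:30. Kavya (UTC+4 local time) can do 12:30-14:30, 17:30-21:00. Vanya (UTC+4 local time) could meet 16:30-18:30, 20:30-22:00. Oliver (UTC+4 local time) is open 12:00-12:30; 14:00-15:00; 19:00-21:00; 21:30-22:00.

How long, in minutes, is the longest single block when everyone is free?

0

Noa in UTC: 08:30-09:00, 11:30-15:30 (subtract 3h to convert from UTC+3).
Keanu in UTC: 09:00-13:30, 15:30-17:00 (subtract 3h to convert from UTC+3).
Chen in UTC: 09:00-10:00, 11:30-15:30 (subtract 4h to convert from UTC+4).
Kavya in UTC: 08:30-10:30, 13:30-17:00 (subtract 4h to convert from UTC+4).
Vanya in UTC: 12:30-14:30, 16:30-18:00 (subtract 4h to convert from UTC+4).
Oliver in UTC: 08:00-08:30, 10:00-11:00, 15:00-17:00, 17:30-18:00 (subtract 4h to convert from UTC+4).
Noa ∩ Keanu: 11:30-13:30.
Noa ∩ Keanu ∩ Chen: 11:30-13:30.
Noa ∩ Keanu ∩ Chen ∩ Kavya: ∅.
Noa ∩ Keanu ∩ Chen ∩ Kavya ∩ Vanya: ∅.
Noa ∩ Keanu ∩ Chen ∩ Kavya ∩ Vanya ∩ Oliver: ∅.
There is no time when everyone is free.
No common window exists, so the longest block is 0 minutes.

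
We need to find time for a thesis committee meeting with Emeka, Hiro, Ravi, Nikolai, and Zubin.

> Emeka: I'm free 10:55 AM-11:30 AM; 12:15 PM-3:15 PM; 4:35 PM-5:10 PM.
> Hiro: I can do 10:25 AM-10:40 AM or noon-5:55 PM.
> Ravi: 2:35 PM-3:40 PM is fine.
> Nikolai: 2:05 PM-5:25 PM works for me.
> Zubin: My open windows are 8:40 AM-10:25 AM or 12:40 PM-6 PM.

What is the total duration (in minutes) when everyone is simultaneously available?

40

Emeka ∩ Hiro: 12:15-15:15, 16:35-17:10.
Emeka ∩ Hiro ∩ Ravi: 14:35-15:15.
Emeka ∩ Hiro ∩ Ravi ∩ Nikolai: 14:35-15:15.
Emeka ∩ Hiro ∩ Ravi ∩ Nikolai ∩ Zubin: 14:35-15:15.
That's a single block of 40 minutes.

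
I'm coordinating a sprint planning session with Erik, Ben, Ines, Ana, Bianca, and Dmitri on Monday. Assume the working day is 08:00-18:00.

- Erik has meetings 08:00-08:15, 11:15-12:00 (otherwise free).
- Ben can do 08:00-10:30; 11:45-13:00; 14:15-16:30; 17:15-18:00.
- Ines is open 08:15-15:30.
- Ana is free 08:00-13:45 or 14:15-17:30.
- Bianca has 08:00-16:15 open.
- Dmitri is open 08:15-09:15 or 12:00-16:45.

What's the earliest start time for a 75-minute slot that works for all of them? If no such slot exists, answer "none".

14:15

Erik free: 08:15-11:15, 12:00-18:00 (invert busy blocks within the working day).
Ben free: 08:00-10:30, 11:45-13:00, 14:15-16:30, 17:15-18:00.
Ines free: 08:15-15:30.
Ana free: 08:00-13:45, 14:15-17:30.
Bianca free: 08:00-16:15.
Dmitri free: 08:15-09:15, 12:00-16:45.
Erik ∩ Ben: 08:15-10:30, 12:00-13:00, 14:15-16:30, 17:15-18:00.
Erik ∩ Ben ∩ Ines: 08:15-10:30, 12:00-13:00, 14:15-15:30.
Erik ∩ Ben ∩ Ines ∩ Ana: 08:15-10:30, 12:00-13:00, 14:15-15:30.
Erik ∩ Ben ∩ Ines ∩ Ana ∩ Bianca: 08:15-10:30, 12:00-13:00, 14:15-15:30.
Erik ∩ Ben ∩ Ines ∩ Ana ∩ Bianca ∩ Dmitri: 08:15-09:15, 12:00-13:00, 14:15-15:30.
The first common window of at least 75 minutes is 14:15-15:30, so the earliest start is 14:15.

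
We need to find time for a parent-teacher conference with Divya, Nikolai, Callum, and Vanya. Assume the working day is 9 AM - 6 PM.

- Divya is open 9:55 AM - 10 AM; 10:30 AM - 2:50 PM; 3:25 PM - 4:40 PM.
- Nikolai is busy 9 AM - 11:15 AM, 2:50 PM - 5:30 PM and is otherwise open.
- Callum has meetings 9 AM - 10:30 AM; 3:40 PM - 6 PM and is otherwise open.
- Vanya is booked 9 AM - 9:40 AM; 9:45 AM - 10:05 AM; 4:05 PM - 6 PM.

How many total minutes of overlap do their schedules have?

Divya free: 09:55-10:00, 10:30-14:50, 15:25-16:40.
Nikolai free: 11:15-14:50, 17:30-18:00 (invert busy blocks within the working day).
Callum free: 10:30-15:40 (invert busy blocks within the working day).
Vanya free: 09:40-09:45, 10:05-16:05 (invert busy blocks within the working day).
Divya ∩ Nikolai: 11:15-14:50.
Divya ∩ Nikolai ∩ Callum: 11:15-14:50.
Divya ∩ Nikolai ∩ Callum ∩ Vanya: 11:15-14:50.
That's a single block of 215 minutes.

215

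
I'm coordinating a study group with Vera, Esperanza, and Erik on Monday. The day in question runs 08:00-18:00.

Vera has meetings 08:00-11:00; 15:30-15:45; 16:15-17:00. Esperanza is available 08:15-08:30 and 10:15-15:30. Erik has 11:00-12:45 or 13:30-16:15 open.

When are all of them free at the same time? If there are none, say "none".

11:00-12:45, 13:30-15:30

Vera free: 11:00-15:30, 15:45-16:15, 17:00-18:00 (invert busy blocks within the working day).
Esperanza free: 08:15-08:30, 10:15-15:30.
Erik free: 11:00-12:45, 13:30-16:15.
Vera ∩ Esperanza: 11:00-15:30.
Vera ∩ Esperanza ∩ Erik: 11:00-12:45, 13:30-15:30.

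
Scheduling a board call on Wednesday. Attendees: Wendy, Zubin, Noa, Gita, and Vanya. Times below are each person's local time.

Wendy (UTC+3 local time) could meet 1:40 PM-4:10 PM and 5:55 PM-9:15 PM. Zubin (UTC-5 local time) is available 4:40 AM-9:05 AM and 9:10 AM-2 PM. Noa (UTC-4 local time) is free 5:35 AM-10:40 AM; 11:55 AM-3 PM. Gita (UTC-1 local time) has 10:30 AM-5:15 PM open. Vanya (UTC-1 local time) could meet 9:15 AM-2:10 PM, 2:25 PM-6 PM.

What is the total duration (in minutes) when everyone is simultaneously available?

Wendy in UTC: 10:40-13:10, 14:55-18:15 (subtract 3h to convert from UTC+3).
Zubin in UTC: 09:40-14:05, 14:10-19:00 (add 5h to convert from UTC-5).
Noa in UTC: 09:35-14:40, 15:55-19:00 (add 4h to convert from UTC-4).
Gita in UTC: 11:30-18:15 (add 1h to convert from UTC-1).
Vanya in UTC: 10:15-15:10, 15:25-19:00 (add 1h to convert from UTC-1).
Wendy ∩ Zubin: 10:40-13:10, 14:55-18:15.
Wendy ∩ Zubin ∩ Noa: 10:40-13:10, 15:55-18:15.
Wendy ∩ Zubin ∩ Noa ∩ Gita: 11:30-13:10, 15:55-18:15.
Wendy ∩ Zubin ∩ Noa ∩ Gita ∩ Vanya: 11:30-13:10, 15:55-18:15.
So the common availability across everyone is 11:30-13:10, 15:55-18:15.
Summing the common windows: 100 + 140 = 240 minutes.

240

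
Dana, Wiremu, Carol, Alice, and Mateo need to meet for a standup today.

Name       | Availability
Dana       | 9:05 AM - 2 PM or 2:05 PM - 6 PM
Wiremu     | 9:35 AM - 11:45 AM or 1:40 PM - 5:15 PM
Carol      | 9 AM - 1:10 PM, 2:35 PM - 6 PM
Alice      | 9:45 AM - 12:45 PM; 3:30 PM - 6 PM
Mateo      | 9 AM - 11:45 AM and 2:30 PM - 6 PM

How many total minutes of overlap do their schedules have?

225

Dana ∩ Wiremu: 09:35-11:45, 13:40-14:00, 14:05-17:15.
Dana ∩ Wiremu ∩ Carol: 09:35-11:45, 14:35-17:15.
Dana ∩ Wiremu ∩ Carol ∩ Alice: 09:45-11:45, 15:30-17:15.
Dana ∩ Wiremu ∩ Carol ∩ Alice ∩ Mateo: 09:45-11:45, 15:30-17:15.
So the common availability across everyone is 09:45-11:45, 15:30-17:15.
Summing the common windows: 120 + 105 = 225 minutes.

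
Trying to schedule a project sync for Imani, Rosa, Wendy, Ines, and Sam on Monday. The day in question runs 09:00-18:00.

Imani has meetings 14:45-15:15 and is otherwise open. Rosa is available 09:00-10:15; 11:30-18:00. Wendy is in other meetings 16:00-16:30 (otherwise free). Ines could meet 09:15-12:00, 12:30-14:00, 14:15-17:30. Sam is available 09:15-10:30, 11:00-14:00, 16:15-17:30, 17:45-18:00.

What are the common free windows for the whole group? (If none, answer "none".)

09:15-10:15, 11:30-12:00, 12:30-14:00, 16:30-17:30

Imani free: 09:00-14:45, 15:15-18:00 (invert busy blocks within the working day).
Rosa free: 09:00-10:15, 11:30-18:00.
Wendy free: 09:00-16:00, 16:30-18:00 (invert busy blocks within the working day).
Ines free: 09:15-12:00, 12:30-14:00, 14:15-17:30.
Sam free: 09:15-10:30, 11:00-14:00, 16:15-17:30, 17:45-18:00.
Imani ∩ Rosa: 09:00-10:15, 11:30-14:45, 15:15-18:00.
Imani ∩ Rosa ∩ Wendy: 09:00-10:15, 11:30-14:45, 15:15-16:00, 16:30-18:00.
Imani ∩ Rosa ∩ Wendy ∩ Ines: 09:15-10:15, 11:30-12:00, 12:30-14:00, 14:15-14:45, 15:15-16:00, 16:30-17:30.
Imani ∩ Rosa ∩ Wendy ∩ Ines ∩ Sam: 09:15-10:15, 11:30-12:00, 12:30-14:00, 16:30-17:30.
So the common availability across everyone is 09:15-10:15, 11:30-12:00, 12:30-14:00, 16:30-17:30.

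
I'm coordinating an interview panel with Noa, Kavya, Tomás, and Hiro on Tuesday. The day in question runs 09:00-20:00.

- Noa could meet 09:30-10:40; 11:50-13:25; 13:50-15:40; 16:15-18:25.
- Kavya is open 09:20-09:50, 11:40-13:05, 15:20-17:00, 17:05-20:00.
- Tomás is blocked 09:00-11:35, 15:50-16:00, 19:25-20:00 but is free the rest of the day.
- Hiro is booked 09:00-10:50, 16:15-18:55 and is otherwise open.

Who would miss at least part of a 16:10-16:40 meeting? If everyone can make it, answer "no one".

Hiro, Noa

Noa free: 09:30-10:40, 11:50-13:25, 13:50-15:40, 16:15-18:25.
Kavya free: 09:20-09:50, 11:40-13:05, 15:20-17:00, 17:05-20:00.
Tomás free: 11:35-15:50, 16:00-19:25 (invert busy blocks within the working day).
Hiro free: 10:50-16:15, 18:55-20:00 (invert busy blocks within the working day).
Noa: not fully free for 16:10-16:40. Kavya: free for 16:10-16:40. Tomás: free for 16:10-16:40. Hiro: not fully free for 16:10-16:40.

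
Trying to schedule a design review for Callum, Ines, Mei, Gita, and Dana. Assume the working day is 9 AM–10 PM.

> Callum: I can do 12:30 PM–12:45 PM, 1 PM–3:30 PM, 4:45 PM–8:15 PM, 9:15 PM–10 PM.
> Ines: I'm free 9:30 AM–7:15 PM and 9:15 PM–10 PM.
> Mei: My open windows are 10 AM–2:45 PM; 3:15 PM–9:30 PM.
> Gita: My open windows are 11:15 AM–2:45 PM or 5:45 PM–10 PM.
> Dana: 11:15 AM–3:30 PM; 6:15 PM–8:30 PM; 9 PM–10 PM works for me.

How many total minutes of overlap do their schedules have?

Callum ∩ Ines: 12:30-12:45, 13:00-15:30, 16:45-19:15, 21:15-22:00.
Callum ∩ Ines ∩ Mei: 12:30-12:45, 13:00-14:45, 15:15-15:30, 16:45-19:15, 21:15-21:30.
Callum ∩ Ines ∩ Mei ∩ Gita: 12:30-12:45, 13:00-14:45, 17:45-19:15, 21:15-21:30.
Callum ∩ Ines ∩ Mei ∩ Gita ∩ Dana: 12:30-12:45, 13:00-14:45, 18:15-19:15, 21:15-21:30.
Summing the common windows: 15 + 105 + 60 + 15 = 195 minutes.

195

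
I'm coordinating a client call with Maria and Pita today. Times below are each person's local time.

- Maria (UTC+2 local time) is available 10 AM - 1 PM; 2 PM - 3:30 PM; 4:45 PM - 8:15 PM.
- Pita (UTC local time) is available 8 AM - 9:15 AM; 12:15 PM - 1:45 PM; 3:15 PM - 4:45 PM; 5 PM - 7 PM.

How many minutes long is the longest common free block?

90

Maria in UTC: 08:00-11:00, 12:00-13:30, 14:45-18:15 (subtract 2h to convert from UTC+2).
Pita in UTC: 08:00-09:15, 12:15-13:45, 15:15-16:45, 17:00-19:00.
Maria ∩ Pita: 08:00-09:15, 12:15-13:30, 15:15-16:45, 17:00-18:15.
Those are the intersection windows.
The longest is 15:15-16:45 at 90 minutes.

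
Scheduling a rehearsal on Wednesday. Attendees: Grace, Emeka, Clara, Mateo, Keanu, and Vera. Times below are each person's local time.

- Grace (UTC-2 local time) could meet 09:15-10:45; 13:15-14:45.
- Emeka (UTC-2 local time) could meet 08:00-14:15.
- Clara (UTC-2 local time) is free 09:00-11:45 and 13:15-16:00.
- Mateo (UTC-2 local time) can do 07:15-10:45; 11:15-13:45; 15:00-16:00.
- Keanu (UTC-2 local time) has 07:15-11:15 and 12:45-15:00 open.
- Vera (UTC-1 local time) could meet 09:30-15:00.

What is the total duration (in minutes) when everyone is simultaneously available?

120

Grace in UTC: 11:15-12:45, 15:15-16:45 (add 2h to convert from UTC-2).
Emeka in UTC: 10:00-16:15 (add 2h to convert from UTC-2).
Clara in UTC: 11:00-13:45, 15:15-18:00 (add 2h to convert from UTC-2).
Mateo in UTC: 09:15-12:45, 13:15-15:45, 17:00-18:00 (add 2h to convert from UTC-2).
Keanu in UTC: 09:15-13:15, 14:45-17:00 (add 2h to convert from UTC-2).
Vera in UTC: 10:30-16:00 (add 1h to convert from UTC-1).
Grace ∩ Emeka: 11:15-12:45, 15:15-16:15.
Grace ∩ Emeka ∩ Clara: 11:15-12:45, 15:15-16:15.
Grace ∩ Emeka ∩ Clara ∩ Mateo: 11:15-12:45, 15:15-15:45.
Grace ∩ Emeka ∩ Clara ∩ Mateo ∩ Keanu: 11:15-12:45, 15:15-15:45.
Grace ∩ Emeka ∩ Clara ∩ Mateo ∩ Keanu ∩ Vera: 11:15-12:45, 15:15-15:45.
Those are the intersection windows.
Summing the common windows: 90 + 30 = 120 minutes.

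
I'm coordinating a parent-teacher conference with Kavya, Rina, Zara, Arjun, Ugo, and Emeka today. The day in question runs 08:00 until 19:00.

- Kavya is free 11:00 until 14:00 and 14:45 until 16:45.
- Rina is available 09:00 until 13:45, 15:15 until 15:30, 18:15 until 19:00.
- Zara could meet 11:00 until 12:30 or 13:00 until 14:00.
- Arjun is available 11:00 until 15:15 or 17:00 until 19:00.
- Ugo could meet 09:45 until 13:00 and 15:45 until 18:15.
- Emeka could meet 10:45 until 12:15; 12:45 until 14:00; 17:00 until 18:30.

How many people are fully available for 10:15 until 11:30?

2

Rina and Ugo can make the full 10:15-11:30 slot — that's 2.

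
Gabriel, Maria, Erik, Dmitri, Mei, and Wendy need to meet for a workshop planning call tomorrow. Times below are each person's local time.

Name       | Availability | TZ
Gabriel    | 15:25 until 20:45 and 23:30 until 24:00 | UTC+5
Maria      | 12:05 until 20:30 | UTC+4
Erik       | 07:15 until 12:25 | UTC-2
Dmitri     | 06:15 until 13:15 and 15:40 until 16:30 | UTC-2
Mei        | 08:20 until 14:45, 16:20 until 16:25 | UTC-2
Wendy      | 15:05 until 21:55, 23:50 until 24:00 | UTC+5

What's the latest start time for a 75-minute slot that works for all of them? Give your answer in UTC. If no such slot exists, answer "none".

Gabriel in UTC: 10:25-15:45, 18:30-19:00 (subtract 5h to convert from UTC+5).
Maria in UTC: 08:05-16:30 (subtract 4h to convert from UTC+4).
Erik in UTC: 09:15-14:25 (add 2h to convert from UTC-2).
Dmitri in UTC: 08:15-15:15, 17:40-18:30 (add 2h to convert from UTC-2).
Mei in UTC: 10:20-16:45, 18:20-18:25 (add 2h to convert from UTC-2).
Wendy in UTC: 10:05-16:55, 18:50-19:00 (subtract 5h to convert from UTC+5).
Gabriel ∩ Maria: 10:25-15:45.
Gabriel ∩ Maria ∩ Erik: 10:25-14:25.
Gabriel ∩ Maria ∩ Erik ∩ Dmitri: 10:25-14:25.
Gabriel ∩ Maria ∩ Erik ∩ Dmitri ∩ Mei: 10:25-14:25.
Gabriel ∩ Maria ∩ Erik ∩ Dmitri ∩ Mei ∩ Wendy: 10:25-14:25.
Those are the intersection windows.
The last common window of at least 75 minutes is 10:25-14:25; a 75-minute meeting can start as late as 13:10 and still end by 14:25.

13:10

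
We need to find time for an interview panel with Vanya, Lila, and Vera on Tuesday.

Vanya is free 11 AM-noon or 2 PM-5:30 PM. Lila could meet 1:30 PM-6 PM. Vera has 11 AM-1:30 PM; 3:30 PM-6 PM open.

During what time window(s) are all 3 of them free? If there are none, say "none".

Vanya ∩ Lila: 14:00-17:30.
Vanya ∩ Lila ∩ Vera: 15:30-17:30.

15:30-17:30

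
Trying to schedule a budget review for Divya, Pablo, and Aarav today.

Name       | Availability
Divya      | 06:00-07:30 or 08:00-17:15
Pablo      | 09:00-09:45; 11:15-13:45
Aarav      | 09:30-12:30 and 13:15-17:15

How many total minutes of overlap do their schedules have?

120

Divya ∩ Pablo: 09:00-09:45, 11:15-13:45.
Divya ∩ Pablo ∩ Aarav: 09:30-09:45, 11:15-12:30, 13:15-13:45.
Those are the intersection windows.
Summing the common windows: 15 + 75 + 30 = 120 minutes.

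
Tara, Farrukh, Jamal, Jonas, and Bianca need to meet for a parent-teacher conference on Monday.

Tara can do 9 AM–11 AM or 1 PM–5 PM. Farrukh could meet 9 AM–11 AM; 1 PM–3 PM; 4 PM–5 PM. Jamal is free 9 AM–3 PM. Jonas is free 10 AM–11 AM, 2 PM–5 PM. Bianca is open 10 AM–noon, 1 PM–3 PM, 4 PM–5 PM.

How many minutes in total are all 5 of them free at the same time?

Tara ∩ Farrukh: 09:00-11:00, 13:00-15:00, 16:00-17:00.
Tara ∩ Farrukh ∩ Jamal: 09:00-11:00, 13:00-15:00.
Tara ∩ Farrukh ∩ Jamal ∩ Jonas: 10:00-11:00, 14:00-15:00.
Tara ∩ Farrukh ∩ Jamal ∩ Jonas ∩ Bianca: 10:00-11:00, 14:00-15:00.
Summing the common windows: 60 + 60 = 120 minutes.

120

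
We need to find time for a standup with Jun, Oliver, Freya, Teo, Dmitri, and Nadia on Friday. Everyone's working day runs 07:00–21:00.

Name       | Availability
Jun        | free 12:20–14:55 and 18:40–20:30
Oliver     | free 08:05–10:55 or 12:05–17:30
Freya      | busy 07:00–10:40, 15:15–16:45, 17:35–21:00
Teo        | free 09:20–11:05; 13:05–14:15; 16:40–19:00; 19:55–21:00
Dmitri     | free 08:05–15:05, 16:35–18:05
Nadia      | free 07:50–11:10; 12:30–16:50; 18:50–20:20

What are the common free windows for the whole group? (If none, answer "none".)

13:05-14:15

Jun free: 12:20-14:55, 18:40-20:30.
Oliver free: 08:05-10:55, 12:05-17:30.
Freya free: 10:40-15:15, 16:45-17:35 (invert busy blocks within the working day).
Teo free: 09:20-11:05, 13:05-14:15, 16:40-19:00, 19:55-21:00.
Dmitri free: 08:05-15:05, 16:35-18:05.
Nadia free: 07:50-11:10, 12:30-16:50, 18:50-20:20.
Jun ∩ Oliver: 12:20-14:55.
Jun ∩ Oliver ∩ Freya: 12:20-14:55.
Jun ∩ Oliver ∩ Freya ∩ Teo: 13:05-14:15.
Jun ∩ Oliver ∩ Freya ∩ Teo ∩ Dmitri: 13:05-14:15.
Jun ∩ Oliver ∩ Freya ∩ Teo ∩ Dmitri ∩ Nadia: 13:05-14:15.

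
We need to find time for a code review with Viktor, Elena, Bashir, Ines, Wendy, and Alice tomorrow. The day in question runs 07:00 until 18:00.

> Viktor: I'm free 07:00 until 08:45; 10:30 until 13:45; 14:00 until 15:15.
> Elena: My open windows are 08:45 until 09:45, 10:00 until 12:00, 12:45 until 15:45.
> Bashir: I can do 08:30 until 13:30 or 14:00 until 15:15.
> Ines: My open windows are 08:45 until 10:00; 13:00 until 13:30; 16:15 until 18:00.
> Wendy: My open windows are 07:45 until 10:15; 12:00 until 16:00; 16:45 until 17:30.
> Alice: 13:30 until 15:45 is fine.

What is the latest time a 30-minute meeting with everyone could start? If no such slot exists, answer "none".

Viktor ∩ Elena: 10:30-12:00, 12:45-13:45, 14:00-15:15.
Viktor ∩ Elena ∩ Bashir: 10:30-12:00, 12:45-13:30, 14:00-15:15.
Viktor ∩ Elena ∩ Bashir ∩ Ines: 13:00-13:30.
Viktor ∩ Elena ∩ Bashir ∩ Ines ∩ Wendy: 13:00-13:30.
Viktor ∩ Elena ∩ Bashir ∩ Ines ∩ Wendy ∩ Alice: ∅.
There is no time when everyone is free.
No common window is at least 30 minutes long.

none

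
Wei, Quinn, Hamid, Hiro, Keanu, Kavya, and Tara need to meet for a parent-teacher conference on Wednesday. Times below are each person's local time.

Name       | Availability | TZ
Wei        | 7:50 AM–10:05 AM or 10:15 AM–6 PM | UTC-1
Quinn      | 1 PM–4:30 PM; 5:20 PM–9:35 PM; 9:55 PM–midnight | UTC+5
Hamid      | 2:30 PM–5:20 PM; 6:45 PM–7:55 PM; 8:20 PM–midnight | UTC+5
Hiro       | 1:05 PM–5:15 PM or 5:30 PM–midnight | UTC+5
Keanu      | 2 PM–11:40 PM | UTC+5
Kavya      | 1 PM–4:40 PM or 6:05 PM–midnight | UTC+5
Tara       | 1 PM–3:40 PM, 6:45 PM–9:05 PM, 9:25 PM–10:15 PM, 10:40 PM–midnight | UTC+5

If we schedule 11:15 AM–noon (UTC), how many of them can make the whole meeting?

4

Wei in UTC: 08:50-11:05, 11:15-19:00 (add 1h to convert from UTC-1).
Quinn in UTC: 08:00-11:30, 12:20-16:35, 16:55-19:00 (subtract 5h to convert from UTC+5).
Hamid in UTC: 09:30-12:20, 13:45-14:55, 15:20-19:00 (subtract 5h to convert from UTC+5).
Hiro in UTC: 08:05-12:15, 12:30-19:00 (subtract 5h to convert from UTC+5).
Keanu in UTC: 09:00-18:40 (subtract 5h to convert from UTC+5).
Kavya in UTC: 08:00-11:40, 13:05-19:00 (subtract 5h to convert from UTC+5).
Tara in UTC: 08:00-10:40, 13:45-16:05, 16:25-17:15, 17:40-19:00 (subtract 5h to convert from UTC+5).
Wei, Hamid, Hiro, and Keanu can make the full 11:15-12:00 slot — that's 4.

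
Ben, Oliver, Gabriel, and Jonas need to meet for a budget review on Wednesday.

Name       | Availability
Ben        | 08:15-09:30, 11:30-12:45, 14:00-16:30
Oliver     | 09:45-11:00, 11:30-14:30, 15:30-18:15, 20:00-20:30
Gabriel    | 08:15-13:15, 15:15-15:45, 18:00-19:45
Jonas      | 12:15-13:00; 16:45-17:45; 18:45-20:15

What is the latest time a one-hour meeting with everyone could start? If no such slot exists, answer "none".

none

Ben ∩ Oliver: 11:30-12:45, 14:00-14:30, 15:30-16:30.
Ben ∩ Oliver ∩ Gabriel: 11:30-12:45, 15:30-15:45.
Ben ∩ Oliver ∩ Gabriel ∩ Jonas: 12:15-12:45.
No common window is at least 60 minutes long.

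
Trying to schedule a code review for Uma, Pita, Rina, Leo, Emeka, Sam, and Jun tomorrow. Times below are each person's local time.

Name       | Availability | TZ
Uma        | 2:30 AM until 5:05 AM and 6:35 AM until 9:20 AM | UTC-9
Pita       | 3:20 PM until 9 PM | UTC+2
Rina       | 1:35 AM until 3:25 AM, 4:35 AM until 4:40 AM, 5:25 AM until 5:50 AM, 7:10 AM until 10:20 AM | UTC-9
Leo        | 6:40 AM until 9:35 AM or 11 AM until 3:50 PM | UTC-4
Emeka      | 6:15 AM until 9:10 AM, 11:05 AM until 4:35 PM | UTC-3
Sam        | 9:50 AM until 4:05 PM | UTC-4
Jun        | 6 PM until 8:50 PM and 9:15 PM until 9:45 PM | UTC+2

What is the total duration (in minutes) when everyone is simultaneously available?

130

Uma in UTC: 11:30-14:05, 15:35-18:20 (add 9h to convert from UTC-9).
Pita in UTC: 13:20-19:00 (subtract 2h to convert from UTC+2).
Rina in UTC: 10:35-12:25, 13:35-13:40, 14:25-14:50, 16:10-19:20 (add 9h to convert from UTC-9).
Leo in UTC: 10:40-13:35, 15:00-19:50 (add 4h to convert from UTC-4).
Emeka in UTC: 09:15-12:10, 14:05-19:35 (add 3h to convert from UTC-3).
Sam in UTC: 13:50-20:05 (add 4h to convert from UTC-4).
Jun in UTC: 16:00-18:50, 19:15-19:45 (subtract 2h to convert from UTC+2).
Uma ∩ Pita: 13:20-14:05, 15:35-18:20.
Uma ∩ Pita ∩ Rina: 13:35-13:40, 16:10-18:20.
Uma ∩ Pita ∩ Rina ∩ Leo: 16:10-18:20.
Uma ∩ Pita ∩ Rina ∩ Leo ∩ Emeka: 16:10-18:20.
Uma ∩ Pita ∩ Rina ∩ Leo ∩ Emeka ∩ Sam: 16:10-18:20.
Uma ∩ Pita ∩ Rina ∩ Leo ∩ Emeka ∩ Sam ∩ Jun: 16:10-18:20.
That's a single block of 130 minutes.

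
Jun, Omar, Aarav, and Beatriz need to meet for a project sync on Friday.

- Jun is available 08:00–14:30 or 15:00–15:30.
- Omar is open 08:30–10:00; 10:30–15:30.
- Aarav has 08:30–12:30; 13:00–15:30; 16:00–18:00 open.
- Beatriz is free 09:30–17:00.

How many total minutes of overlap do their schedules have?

Jun ∩ Omar: 08:30-10:00, 10:30-14:30, 15:00-15:30.
Jun ∩ Omar ∩ Aarav: 08:30-10:00, 10:30-12:30, 13:00-14:30, 15:00-15:30.
Jun ∩ Omar ∩ Aarav ∩ Beatriz: 09:30-10:00, 10:30-12:30, 13:00-14:30, 15:00-15:30.
Summing the common windows: 30 + 120 + 90 + 30 = 270 minutes.

270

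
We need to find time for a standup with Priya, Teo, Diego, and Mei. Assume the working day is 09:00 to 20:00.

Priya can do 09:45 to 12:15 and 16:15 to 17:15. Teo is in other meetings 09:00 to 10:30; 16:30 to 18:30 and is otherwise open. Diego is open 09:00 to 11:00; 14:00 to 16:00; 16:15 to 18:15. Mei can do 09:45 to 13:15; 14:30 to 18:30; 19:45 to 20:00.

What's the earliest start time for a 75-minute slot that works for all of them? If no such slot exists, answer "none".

Priya free: 09:45-12:15, 16:15-17:15.
Teo free: 10:30-16:30, 18:30-20:00 (invert busy blocks within the working day).
Diego free: 09:00-11:00, 14:00-16:00, 16:15-18:15.
Mei free: 09:45-13:15, 14:30-18:30, 19:45-20:00.
Priya ∩ Teo: 10:30-12:15, 16:15-16:30.
Priya ∩ Teo ∩ Diego: 10:30-11:00, 16:15-16:30.
Priya ∩ Teo ∩ Diego ∩ Mei: 10:30-11:00, 16:15-16:30.
No common window is at least 75 minutes long.

none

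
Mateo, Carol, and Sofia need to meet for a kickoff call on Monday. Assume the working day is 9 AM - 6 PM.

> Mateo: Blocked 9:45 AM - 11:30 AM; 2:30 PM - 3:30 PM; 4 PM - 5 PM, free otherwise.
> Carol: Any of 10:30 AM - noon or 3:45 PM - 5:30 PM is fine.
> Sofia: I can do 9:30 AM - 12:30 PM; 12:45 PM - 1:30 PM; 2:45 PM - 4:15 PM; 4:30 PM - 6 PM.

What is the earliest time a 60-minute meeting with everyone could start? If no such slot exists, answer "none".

Mateo free: 09:00-09:45, 11:30-14:30, 15:30-16:00, 17:00-18:00 (invert busy blocks within the working day).
Carol free: 10:30-12:00, 15:45-17:30.
Sofia free: 09:30-12:30, 12:45-13:30, 14:45-16:15, 16:30-18:00.
Mateo ∩ Carol: 11:30-12:00, 15:45-16:00, 17:00-17:30.
Mateo ∩ Carol ∩ Sofia: 11:30-12:00, 15:45-16:00, 17:00-17:30.
No common window is at least 60 minutes long.

none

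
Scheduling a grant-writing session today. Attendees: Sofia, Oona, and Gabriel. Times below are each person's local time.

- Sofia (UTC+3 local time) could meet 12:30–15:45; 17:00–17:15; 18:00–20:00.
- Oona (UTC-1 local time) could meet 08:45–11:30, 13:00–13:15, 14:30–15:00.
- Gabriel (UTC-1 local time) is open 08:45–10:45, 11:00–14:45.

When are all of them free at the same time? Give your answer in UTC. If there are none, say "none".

Sofia in UTC: 09:30-12:45, 14:00-14:15, 15:00-17:00 (subtract 3h to convert from UTC+3).
Oona in UTC: 09:45-12:30, 14:00-14:15, 15:30-16:00 (add 1h to convert from UTC-1).
Gabriel in UTC: 09:45-11:45, 12:00-15:45 (add 1h to convert from UTC-1).
Sofia ∩ Oona: 09:45-12:30, 14:00-14:15, 15:30-16:00.
Sofia ∩ Oona ∩ Gabriel: 09:45-11:45, 12:00-12:30, 14:00-14:15, 15:30-15:45.
Those are the intersection windows.

09:45-11:45, 12:00-12:30, 14:00-14:15, 15:30-15:45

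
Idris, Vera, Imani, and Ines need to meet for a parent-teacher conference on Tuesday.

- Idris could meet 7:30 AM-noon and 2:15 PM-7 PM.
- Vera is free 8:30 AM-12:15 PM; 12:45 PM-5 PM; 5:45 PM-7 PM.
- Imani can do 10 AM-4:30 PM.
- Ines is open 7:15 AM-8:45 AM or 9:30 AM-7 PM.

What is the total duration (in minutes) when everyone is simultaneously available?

Idris ∩ Vera: 08:30-12:00, 14:15-17:00, 17:45-19:00.
Idris ∩ Vera ∩ Imani: 10:00-12:00, 14:15-16:30.
Idris ∩ Vera ∩ Imani ∩ Ines: 10:00-12:00, 14:15-16:30.
So the common availability across everyone is 10:00-12:00, 14:15-16:30.
Summing the common windows: 120 + 135 = 255 minutes.

255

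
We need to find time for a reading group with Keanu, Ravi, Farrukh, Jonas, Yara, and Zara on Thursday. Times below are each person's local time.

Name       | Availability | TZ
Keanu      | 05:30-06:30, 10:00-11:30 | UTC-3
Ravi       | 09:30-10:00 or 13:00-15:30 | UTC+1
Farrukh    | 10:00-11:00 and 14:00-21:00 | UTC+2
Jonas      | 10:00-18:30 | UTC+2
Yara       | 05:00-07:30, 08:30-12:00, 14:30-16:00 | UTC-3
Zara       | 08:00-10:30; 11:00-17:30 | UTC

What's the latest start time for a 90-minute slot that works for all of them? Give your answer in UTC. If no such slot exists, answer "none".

Keanu in UTC: 08:30-09:30, 13:00-14:30 (add 3h to convert from UTC-3).
Ravi in UTC: 08:30-09:00, 12:00-14:30 (subtract 1h to convert from UTC+1).
Farrukh in UTC: 08:00-09:00, 12:00-19:00 (subtract 2h to convert from UTC+2).
Jonas in UTC: 08:00-16:30 (subtract 2h to convert from UTC+2).
Yara in UTC: 08:00-10:30, 11:30-15:00, 17:30-19:00 (add 3h to convert from UTC-3).
Zara in UTC: 08:00-10:30, 11:00-17:30.
Keanu ∩ Ravi: 08:30-09:00, 13:00-14:30.
Keanu ∩ Ravi ∩ Farrukh: 08:30-09:00, 13:00-14:30.
Keanu ∩ Ravi ∩ Farrukh ∩ Jonas: 08:30-09:00, 13:00-14:30.
Keanu ∩ Ravi ∩ Farrukh ∩ Jonas ∩ Yara: 08:30-09:00, 13:00-14:30.
Keanu ∩ Ravi ∩ Farrukh ∩ Jonas ∩ Yara ∩ Zara: 08:30-09:00, 13:00-14:30.
The last common window of at least 90 minutes is 13:00-14:30; a 90-minute meeting can start as late as 13:00 and still end by 14:30.

13:00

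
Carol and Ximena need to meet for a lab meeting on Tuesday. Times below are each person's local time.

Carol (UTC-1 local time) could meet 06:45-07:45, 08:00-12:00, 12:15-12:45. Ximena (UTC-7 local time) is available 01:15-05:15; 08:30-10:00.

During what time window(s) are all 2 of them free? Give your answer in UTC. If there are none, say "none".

Carol in UTC: 07:45-08:45, 09:00-13:00, 13:15-13:45 (add 1h to convert from UTC-1).
Ximena in UTC: 08:15-12:15, 15:30-17:00 (add 7h to convert from UTC-7).
Carol ∩ Ximena: 08:15-08:45, 09:00-12:15.

08:15-08:45, 09:00-12:15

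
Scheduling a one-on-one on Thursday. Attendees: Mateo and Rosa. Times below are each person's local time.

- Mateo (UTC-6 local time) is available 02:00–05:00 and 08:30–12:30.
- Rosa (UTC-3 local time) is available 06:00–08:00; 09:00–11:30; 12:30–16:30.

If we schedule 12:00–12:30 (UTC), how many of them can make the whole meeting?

Mateo in UTC: 08:00-11:00, 14:30-18:30 (add 6h to convert from UTC-6).
Rosa in UTC: 09:00-11:00, 12:00-14:30, 15:30-19:30 (add 3h to convert from UTC-3).
Rosa can make the full 12:00-12:30 slot — that's 1.

1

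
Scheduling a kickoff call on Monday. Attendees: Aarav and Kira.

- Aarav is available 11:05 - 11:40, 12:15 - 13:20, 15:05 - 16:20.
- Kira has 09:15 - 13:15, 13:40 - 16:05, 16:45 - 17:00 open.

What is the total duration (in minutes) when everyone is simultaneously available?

Aarav ∩ Kira: 11:05-11:40, 12:15-13:15, 15:05-16:05.
So the common availability across everyone is 11:05-11:40, 12:15-13:15, 15:05-16:05.
Summing the common windows: 35 + 60 + 60 = 155 minutes.

155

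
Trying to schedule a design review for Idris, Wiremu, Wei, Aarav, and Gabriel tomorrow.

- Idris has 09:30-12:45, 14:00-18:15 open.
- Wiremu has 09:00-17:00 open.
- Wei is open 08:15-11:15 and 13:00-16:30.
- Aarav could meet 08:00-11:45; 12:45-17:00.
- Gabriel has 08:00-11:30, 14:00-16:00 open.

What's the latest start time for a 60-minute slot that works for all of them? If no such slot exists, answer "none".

Idris ∩ Wiremu: 09:30-12:45, 14:00-17:00.
Idris ∩ Wiremu ∩ Wei: 09:30-11:15, 14:00-16:30.
Idris ∩ Wiremu ∩ Wei ∩ Aarav: 09:30-11:15, 14:00-16:30.
Idris ∩ Wiremu ∩ Wei ∩ Aarav ∩ Gabriel: 09:30-11:15, 14:00-16:00.
So the common availability across everyone is 09:30-11:15, 14:00-16:00.
The last common window of at least 60 minutes is 14:00-16:00; a 60-minute meeting can start as late as 15:00 and still end by 16:00.

15:00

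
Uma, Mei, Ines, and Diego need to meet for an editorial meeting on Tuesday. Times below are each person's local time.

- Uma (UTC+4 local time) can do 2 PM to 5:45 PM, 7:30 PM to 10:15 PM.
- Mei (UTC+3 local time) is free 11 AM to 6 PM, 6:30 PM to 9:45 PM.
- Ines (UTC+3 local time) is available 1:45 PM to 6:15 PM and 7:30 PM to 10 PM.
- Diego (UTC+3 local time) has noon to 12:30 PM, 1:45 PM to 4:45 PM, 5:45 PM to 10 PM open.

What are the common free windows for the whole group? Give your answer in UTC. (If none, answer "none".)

10:45-13:45, 16:30-18:15

Uma in UTC: 10:00-13:45, 15:30-18:15 (subtract 4h to convert from UTC+4).
Mei in UTC: 08:00-15:00, 15:30-18:45 (subtract 3h to convert from UTC+3).
Ines in UTC: 10:45-15:15, 16:30-19:00 (subtract 3h to convert from UTC+3).
Diego in UTC: 09:00-09:30, 10:45-13:45, 14:45-19:00 (subtract 3h to convert from UTC+3).
Uma ∩ Mei: 10:00-13:45, 15:30-18:15.
Uma ∩ Mei ∩ Ines: 10:45-13:45, 16:30-18:15.
Uma ∩ Mei ∩ Ines ∩ Diego: 10:45-13:45, 16:30-18:15.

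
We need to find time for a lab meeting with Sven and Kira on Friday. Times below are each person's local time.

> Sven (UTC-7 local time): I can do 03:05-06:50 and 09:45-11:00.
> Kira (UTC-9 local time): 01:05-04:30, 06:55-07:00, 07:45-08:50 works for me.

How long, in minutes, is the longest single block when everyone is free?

Sven in UTC: 10:05-13:50, 16:45-18:00 (add 7h to convert from UTC-7).
Kira in UTC: 10:05-13:30, 15:55-16:00, 16:45-17:50 (add 9h to convert from UTC-9).
Sven ∩ Kira: 10:05-13:30, 16:45-17:50.
The longest is 10:05-13:30 at 205 minutes.

205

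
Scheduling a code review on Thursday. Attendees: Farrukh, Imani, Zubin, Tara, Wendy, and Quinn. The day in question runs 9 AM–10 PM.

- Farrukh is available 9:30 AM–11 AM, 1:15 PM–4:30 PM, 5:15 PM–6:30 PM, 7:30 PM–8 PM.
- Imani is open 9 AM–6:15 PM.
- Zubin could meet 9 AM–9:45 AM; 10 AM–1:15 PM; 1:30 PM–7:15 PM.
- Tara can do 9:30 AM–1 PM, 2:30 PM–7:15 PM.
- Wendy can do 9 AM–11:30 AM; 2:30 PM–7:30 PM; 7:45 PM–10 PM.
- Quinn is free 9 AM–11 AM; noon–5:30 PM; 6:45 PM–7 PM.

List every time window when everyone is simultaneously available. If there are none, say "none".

Farrukh ∩ Imani: 09:30-11:00, 13:15-16:30, 17:15-18:15.
Farrukh ∩ Imani ∩ Zubin: 09:30-09:45, 10:00-11:00, 13:30-16:30, 17:15-18:15.
Farrukh ∩ Imani ∩ Zubin ∩ Tara: 09:30-09:45, 10:00-11:00, 14:30-16:30, 17:15-18:15.
Farrukh ∩ Imani ∩ Zubin ∩ Tara ∩ Wendy: 09:30-09:45, 10:00-11:00, 14:30-16:30, 17:15-18:15.
Farrukh ∩ Imani ∩ Zubin ∩ Tara ∩ Wendy ∩ Quinn: 09:30-09:45, 10:00-11:00, 14:30-16:30, 17:15-17:30.

09:30-09:45, 10:00-11:00, 14:30-16:30, 17:15-17:30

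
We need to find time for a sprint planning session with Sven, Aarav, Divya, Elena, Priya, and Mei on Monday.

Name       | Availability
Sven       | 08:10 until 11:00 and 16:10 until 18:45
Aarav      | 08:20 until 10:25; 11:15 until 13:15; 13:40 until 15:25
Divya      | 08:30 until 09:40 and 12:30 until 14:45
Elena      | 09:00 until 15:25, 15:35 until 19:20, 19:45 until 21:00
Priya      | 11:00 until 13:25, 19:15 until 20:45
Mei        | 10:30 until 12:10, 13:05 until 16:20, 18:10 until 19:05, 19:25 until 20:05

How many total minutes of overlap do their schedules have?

Sven ∩ Aarav: 08:20-10:25.
Sven ∩ Aarav ∩ Divya: 08:30-09:40.
Sven ∩ Aarav ∩ Divya ∩ Elena: 09:00-09:40.
Sven ∩ Aarav ∩ Divya ∩ Elena ∩ Priya: ∅.
Sven ∩ Aarav ∩ Divya ∩ Elena ∩ Priya ∩ Mei: ∅.
There is no time when everyone is free.
There is no common window, so the total is 0 minutes.

0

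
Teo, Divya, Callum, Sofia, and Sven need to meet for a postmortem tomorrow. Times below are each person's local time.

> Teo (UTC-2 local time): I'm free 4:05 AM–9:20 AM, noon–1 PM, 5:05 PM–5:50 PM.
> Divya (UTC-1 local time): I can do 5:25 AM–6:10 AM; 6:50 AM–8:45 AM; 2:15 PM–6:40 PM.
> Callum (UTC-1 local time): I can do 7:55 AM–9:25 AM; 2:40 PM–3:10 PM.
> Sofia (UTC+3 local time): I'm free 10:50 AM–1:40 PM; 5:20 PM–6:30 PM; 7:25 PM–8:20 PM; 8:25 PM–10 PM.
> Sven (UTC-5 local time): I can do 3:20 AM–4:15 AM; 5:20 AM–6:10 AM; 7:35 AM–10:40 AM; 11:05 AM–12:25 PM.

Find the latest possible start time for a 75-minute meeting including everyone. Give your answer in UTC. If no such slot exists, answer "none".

none

Teo in UTC: 06:05-11:20, 14:00-15:00, 19:05-19:50 (add 2h to convert from UTC-2).
Divya in UTC: 06:25-07:10, 07:50-09:45, 15:15-19:40 (add 1h to convert from UTC-1).
Callum in UTC: 08:55-10:25, 15:40-16:10 (add 1h to convert from UTC-1).
Sofia in UTC: 07:50-10:40, 14:20-15:30, 16:25-17:20, 17:25-19:00 (subtract 3h to convert from UTC+3).
Sven in UTC: 08:20-09:15, 10:20-11:10, 12:35-15:40, 16:05-17:25 (add 5h to convert from UTC-5).
Teo ∩ Divya: 06:25-07:10, 07:50-09:45, 19:05-19:40.
Teo ∩ Divya ∩ Callum: 08:55-09:45.
Teo ∩ Divya ∩ Callum ∩ Sofia: 08:55-09:45.
Teo ∩ Divya ∩ Callum ∩ Sofia ∩ Sven: 08:55-09:15.
No common window is at least 75 minutes long.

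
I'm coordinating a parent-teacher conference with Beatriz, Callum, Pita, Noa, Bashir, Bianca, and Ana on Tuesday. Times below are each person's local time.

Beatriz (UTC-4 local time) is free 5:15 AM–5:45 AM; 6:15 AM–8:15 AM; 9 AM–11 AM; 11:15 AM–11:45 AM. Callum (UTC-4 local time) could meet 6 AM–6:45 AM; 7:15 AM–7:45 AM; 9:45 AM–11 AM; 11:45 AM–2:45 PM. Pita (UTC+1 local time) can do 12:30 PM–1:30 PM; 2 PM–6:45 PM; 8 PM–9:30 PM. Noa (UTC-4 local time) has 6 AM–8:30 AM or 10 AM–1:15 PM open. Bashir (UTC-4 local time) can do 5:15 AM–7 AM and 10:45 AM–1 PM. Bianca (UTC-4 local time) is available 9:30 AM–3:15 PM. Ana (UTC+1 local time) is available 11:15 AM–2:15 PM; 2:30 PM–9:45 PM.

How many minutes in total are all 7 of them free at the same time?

Beatriz in UTC: 09:15-09:45, 10:15-12:15, 13:00-15:00, 15:15-15:45 (add 4h to convert from UTC-4).
Callum in UTC: 10:00-10:45, 11:15-11:45, 13:45-15:00, 15:45-18:45 (add 4h to convert from UTC-4).
Pita in UTC: 11:30-12:30, 13:00-17:45, 19:00-20:30 (subtract 1h to convert from UTC+1).
Noa in UTC: 10:00-12:30, 14:00-17:15 (add 4h to convert from UTC-4).
Bashir in UTC: 09:15-11:00, 14:45-17:00 (add 4h to convert from UTC-4).
Bianca in UTC: 13:30-19:15 (add 4h to convert from UTC-4).
Ana in UTC: 10:15-13:15, 13:30-20:45 (subtract 1h to convert from UTC+1).
Beatriz ∩ Callum: 10:15-10:45, 11:15-11:45, 13:45-15:00.
Beatriz ∩ Callum ∩ Pita: 11:30-11:45, 13:45-15:00.
Beatriz ∩ Callum ∩ Pita ∩ Noa: 11:30-11:45, 14:00-15:00.
Beatriz ∩ Callum ∩ Pita ∩ Noa ∩ Bashir: 14:45-15:00.
Beatriz ∩ Callum ∩ Pita ∩ Noa ∩ Bashir ∩ Bianca: 14:45-15:00.
Beatriz ∩ Callum ∩ Pita ∩ Noa ∩ Bashir ∩ Bianca ∩ Ana: 14:45-15:00.
That's a single block of 15 minutes.

15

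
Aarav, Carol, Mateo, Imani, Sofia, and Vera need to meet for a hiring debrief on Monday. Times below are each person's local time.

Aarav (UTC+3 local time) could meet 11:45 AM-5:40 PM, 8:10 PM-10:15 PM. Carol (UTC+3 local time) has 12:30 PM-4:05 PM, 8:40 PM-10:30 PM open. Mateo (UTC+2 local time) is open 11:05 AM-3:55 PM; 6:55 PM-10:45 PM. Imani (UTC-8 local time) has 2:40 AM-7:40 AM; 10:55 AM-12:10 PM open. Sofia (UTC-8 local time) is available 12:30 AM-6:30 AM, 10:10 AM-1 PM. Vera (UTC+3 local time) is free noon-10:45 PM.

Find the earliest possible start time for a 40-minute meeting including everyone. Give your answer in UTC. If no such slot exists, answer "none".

Aarav in UTC: 08:45-14:40, 17:10-19:15 (subtract 3h to convert from UTC+3).
Carol in UTC: 09:30-13:05, 17:40-19:30 (subtract 3h to convert from UTC+3).
Mateo in UTC: 09:05-13:55, 16:55-20:45 (subtract 2h to convert from UTC+2).
Imani in UTC: 10:40-15:40, 18:55-20:10 (add 8h to convert from UTC-8).
Sofia in UTC: 08:30-14:30, 18:10-21:00 (add 8h to convert from UTC-8).
Vera in UTC: 09:00-19:45 (subtract 3h to convert from UTC+3).
Aarav ∩ Carol: 09:30-13:05, 17:40-19:15.
Aarav ∩ Carol ∩ Mateo: 09:30-13:05, 17:40-19:15.
Aarav ∩ Carol ∩ Mateo ∩ Imani: 10:40-13:05, 18:55-19:15.
Aarav ∩ Carol ∩ Mateo ∩ Imani ∩ Sofia: 10:40-13:05, 18:55-19:15.
Aarav ∩ Carol ∩ Mateo ∩ Imani ∩ Sofia ∩ Vera: 10:40-13:05, 18:55-19:15.
So the common availability across everyone is 10:40-13:05, 18:55-19:15.
The first common window of at least 40 minutes is 10:40-13:05, so the earliest start is 10:40.

10:40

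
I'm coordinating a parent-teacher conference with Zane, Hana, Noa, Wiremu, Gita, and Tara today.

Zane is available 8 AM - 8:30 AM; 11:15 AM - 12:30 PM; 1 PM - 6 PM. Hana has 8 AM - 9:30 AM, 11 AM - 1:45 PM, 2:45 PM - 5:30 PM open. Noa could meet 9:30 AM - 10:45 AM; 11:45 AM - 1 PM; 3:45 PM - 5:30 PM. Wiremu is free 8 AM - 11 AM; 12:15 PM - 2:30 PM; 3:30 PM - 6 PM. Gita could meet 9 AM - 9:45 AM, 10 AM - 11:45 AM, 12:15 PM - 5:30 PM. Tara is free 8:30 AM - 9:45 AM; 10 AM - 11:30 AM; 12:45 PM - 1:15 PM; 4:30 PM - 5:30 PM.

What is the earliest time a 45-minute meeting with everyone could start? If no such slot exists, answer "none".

16:30

Zane ∩ Hana: 08:00-08:30, 11:15-12:30, 13:00-13:45, 14:45-17:30.
Zane ∩ Hana ∩ Noa: 11:45-12:30, 15:45-17:30.
Zane ∩ Hana ∩ Noa ∩ Wiremu: 12:15-12:30, 15:45-17:30.
Zane ∩ Hana ∩ Noa ∩ Wiremu ∩ Gita: 12:15-12:30, 15:45-17:30.
Zane ∩ Hana ∩ Noa ∩ Wiremu ∩ Gita ∩ Tara: 16:30-17:30.
So the common availability across everyone is 16:30-17:30.
The first common window of at least 45 minutes is 16:30-17:30, so the earliest start is 16:30.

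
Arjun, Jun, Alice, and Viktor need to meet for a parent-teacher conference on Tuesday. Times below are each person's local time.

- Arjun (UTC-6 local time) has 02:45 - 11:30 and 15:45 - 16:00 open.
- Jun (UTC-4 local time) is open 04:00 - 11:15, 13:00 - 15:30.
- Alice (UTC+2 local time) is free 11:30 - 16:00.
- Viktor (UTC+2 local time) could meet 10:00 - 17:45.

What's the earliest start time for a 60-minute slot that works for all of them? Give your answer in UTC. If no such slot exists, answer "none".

09:30

Arjun in UTC: 08:45-17:30, 21:45-22:00 (add 6h to convert from UTC-6).
Jun in UTC: 08:00-15:15, 17:00-19:30 (add 4h to convert from UTC-4).
Alice in UTC: 09:30-14:00 (subtract 2h to convert from UTC+2).
Viktor in UTC: 08:00-15:45 (subtract 2h to convert from UTC+2).
Arjun ∩ Jun: 08:45-15:15, 17:00-17:30.
Arjun ∩ Jun ∩ Alice: 09:30-14:00.
Arjun ∩ Jun ∩ Alice ∩ Viktor: 09:30-14:00.
The first common window of at least 60 minutes is 09:30-14:00, so the earliest start is 09:30.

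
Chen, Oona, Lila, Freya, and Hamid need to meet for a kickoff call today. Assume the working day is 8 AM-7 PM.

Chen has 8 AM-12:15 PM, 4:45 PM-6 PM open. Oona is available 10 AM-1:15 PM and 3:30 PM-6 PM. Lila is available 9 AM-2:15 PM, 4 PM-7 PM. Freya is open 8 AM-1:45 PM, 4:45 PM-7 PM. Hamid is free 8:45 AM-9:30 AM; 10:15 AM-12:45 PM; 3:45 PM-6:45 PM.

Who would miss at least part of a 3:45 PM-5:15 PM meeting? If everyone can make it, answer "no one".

Chen, Freya, Lila

Chen: not fully free for 15:45-17:15. Oona: free for 15:45-17:15. Lila: not fully free for 15:45-17:15. Freya: not fully free for 15:45-17:15. Hamid: free for 15:45-17:15.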